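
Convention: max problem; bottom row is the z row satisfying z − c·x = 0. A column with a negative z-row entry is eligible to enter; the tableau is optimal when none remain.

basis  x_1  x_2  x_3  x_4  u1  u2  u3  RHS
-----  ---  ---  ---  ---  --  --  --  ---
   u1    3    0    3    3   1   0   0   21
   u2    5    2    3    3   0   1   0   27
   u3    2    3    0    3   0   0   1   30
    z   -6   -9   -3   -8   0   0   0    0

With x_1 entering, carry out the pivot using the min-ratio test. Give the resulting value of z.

162/5

Ratio test on column x_1 — row 1: 21/3 = 7; row 2: 27/5 = 27/5; row 3: 30/2 = 15. Minimum is 27/5 at row 2 (u2 leaves); pivot element 5.
Pivot on row 2; the z-row RHS becomes 0 − (-6)·(27/5) = 162/5.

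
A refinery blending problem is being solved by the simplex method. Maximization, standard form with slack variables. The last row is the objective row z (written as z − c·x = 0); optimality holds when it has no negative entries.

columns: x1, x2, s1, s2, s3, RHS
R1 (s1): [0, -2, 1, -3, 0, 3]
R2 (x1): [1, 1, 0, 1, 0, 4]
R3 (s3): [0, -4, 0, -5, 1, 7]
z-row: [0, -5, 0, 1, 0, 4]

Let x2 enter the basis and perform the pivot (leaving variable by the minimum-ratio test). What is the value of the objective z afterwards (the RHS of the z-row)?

24

Ratio test on column x2 — row 1: entry -2 ≤ 0; row 2: 4/1 = 4; row 3: entry -4 ≤ 0. Minimum is 4 at row 2 (x1 leaves); pivot element 1.
Pivot on row 2; the z-row RHS becomes 4 − (-5)·4 = 24.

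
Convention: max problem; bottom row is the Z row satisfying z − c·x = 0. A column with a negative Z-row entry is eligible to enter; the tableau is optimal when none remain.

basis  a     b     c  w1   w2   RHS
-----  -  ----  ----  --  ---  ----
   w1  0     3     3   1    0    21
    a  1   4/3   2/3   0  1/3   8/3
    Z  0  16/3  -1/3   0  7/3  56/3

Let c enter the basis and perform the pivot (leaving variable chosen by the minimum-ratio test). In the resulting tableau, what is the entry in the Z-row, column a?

Ratio test on column c — row 1: 21/3 = 7; row 2: (8/3)/(2/3) = 4. Minimum is 4 at row 2 (a leaves); pivot element 2/3.
Divide row 2 by 2/3; eliminate column c from the other rows.
Z-row update in column a: 0 − (-1/3)·(3/2) = 1/2.

1/2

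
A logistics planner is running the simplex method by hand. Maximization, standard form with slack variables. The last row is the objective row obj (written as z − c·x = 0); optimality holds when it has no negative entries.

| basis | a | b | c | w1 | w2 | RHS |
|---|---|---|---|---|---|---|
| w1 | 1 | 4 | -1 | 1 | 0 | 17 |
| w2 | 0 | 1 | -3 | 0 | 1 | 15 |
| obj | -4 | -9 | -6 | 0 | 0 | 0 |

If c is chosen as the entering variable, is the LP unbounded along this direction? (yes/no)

yes

Every constraint-row entry in column c is ≤ 0, so increasing c is unbounded.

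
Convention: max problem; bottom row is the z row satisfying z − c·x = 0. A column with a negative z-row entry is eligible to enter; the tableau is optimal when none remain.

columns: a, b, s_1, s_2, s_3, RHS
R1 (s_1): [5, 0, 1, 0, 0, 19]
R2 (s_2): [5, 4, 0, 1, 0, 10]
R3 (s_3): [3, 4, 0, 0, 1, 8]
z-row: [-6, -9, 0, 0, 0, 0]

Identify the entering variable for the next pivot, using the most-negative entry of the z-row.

Negative z-row entries: a: -6, b: -9.
The most negative is -9 in column b, so b enters.

b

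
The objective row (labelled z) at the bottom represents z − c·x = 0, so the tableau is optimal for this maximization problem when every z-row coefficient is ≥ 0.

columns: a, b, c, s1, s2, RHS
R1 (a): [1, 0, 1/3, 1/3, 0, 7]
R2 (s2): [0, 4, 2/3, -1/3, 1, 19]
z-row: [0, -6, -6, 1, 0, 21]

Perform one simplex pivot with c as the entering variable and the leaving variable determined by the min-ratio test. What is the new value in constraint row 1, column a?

Ratio test on column c — row 1: 7/(1/3) = 21; row 2: 19/(2/3) = 57/2. Minimum is 21 at row 1 (a leaves); pivot element 1/3.
Divide row 1 by 1/3; eliminate column c from the other rows.
In the new row 1, the a entry is the old entry divided by the pivot: 1/(1/3) = 3.

3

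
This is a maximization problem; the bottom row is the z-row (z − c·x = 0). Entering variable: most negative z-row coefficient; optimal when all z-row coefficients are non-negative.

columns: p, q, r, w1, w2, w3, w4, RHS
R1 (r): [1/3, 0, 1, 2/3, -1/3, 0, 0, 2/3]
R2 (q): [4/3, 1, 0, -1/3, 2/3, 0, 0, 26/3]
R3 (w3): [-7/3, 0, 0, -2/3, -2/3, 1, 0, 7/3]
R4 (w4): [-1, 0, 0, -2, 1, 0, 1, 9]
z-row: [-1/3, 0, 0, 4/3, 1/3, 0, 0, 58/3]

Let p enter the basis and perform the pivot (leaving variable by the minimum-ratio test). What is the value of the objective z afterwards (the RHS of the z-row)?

Ratio test on column p — row 1: (2/3)/(1/3) = 2; row 2: (26/3)/(4/3) = 13/2; row 3: entry -7/3 ≤ 0; row 4: entry -1 ≤ 0. Minimum is 2 at row 1 (r leaves); pivot element 1/3.
Pivot on row 1; the z-row RHS becomes 58/3 − (-1/3)·2 = 20.

20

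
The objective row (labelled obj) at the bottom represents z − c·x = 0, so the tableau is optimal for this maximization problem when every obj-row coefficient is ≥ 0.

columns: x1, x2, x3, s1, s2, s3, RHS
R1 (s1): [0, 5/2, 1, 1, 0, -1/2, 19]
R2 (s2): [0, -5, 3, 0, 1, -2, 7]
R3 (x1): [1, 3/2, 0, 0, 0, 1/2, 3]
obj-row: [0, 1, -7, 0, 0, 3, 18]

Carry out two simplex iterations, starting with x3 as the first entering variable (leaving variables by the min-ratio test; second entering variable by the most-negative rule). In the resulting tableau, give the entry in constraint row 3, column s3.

Ratio test on column x3 — row 1: 19/1 = 19; row 2: 7/3 = 7/3; row 3: entry 0 ≤ 0. Minimum is 7/3 at row 2 (s2 leaves); pivot element 3.
Divide row 2 by 3; eliminate column x3 from the other rows.
Second iteration: most negative obj-row entry is -32/3 in column x2, so x2 enters.
Ratio test on column x2 — row 1: (50/3)/(25/6) = 4; row 2: entry -5/3 ≤ 0; row 3: 3/(3/2) = 2. Minimum is 2 at row 3 (x1 leaves); pivot element 3/2.
Divide row 3 by 3/2; eliminate column x2 from the other rows.
After both pivots, the entry at constraint row 3, column s3 is 1/3.

1/3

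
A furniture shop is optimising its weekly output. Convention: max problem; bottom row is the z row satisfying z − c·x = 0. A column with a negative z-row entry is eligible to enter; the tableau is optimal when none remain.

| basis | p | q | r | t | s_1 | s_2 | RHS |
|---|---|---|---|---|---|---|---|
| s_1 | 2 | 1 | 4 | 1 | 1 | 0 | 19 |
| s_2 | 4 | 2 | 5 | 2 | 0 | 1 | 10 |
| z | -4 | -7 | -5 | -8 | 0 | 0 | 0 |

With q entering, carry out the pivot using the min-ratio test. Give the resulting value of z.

Ratio test on column q — row 1: 19/1 = 19; row 2: 10/2 = 5. Minimum is 5 at row 2 (s_2 leaves); pivot element 2.
Pivot on row 2; the z-row RHS becomes 0 − (-7)·5 = 35.

35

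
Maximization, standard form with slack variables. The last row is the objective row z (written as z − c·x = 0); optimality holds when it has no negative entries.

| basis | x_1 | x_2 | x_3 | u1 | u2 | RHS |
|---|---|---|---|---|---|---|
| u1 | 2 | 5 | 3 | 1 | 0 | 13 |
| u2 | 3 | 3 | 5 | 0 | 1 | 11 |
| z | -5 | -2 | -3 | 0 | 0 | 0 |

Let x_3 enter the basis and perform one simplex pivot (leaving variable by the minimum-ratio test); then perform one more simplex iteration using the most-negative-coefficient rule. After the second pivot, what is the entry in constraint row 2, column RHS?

Ratio test on column x_3 — row 1: 13/3 = 13/3; row 2: 11/5 = 11/5. Minimum is 11/5 at row 2 (u2 leaves); pivot element 5.
Divide row 2 by 5; eliminate column x_3 from the other rows.
Second iteration: most negative z-row entry is -16/5 in column x_1, so x_1 enters.
Ratio test on column x_1 — row 1: (32/5)/(1/5) = 32; row 2: (11/5)/(3/5) = 11/3. Minimum is 11/3 at row 2 (x_3 leaves); pivot element 3/5.
Divide row 2 by 3/5; eliminate column x_1 from the other rows.
After both pivots, the entry at constraint row 2, column RHS is 11/3.

11/3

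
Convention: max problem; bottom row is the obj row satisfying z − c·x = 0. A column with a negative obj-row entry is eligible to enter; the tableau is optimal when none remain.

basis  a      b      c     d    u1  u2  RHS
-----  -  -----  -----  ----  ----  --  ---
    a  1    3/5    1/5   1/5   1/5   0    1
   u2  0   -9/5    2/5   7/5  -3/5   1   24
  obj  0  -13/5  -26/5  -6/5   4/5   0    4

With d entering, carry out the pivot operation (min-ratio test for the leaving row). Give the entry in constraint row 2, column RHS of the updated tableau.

17

Ratio test on column d — row 1: 1/(1/5) = 5; row 2: 24/(7/5) = 120/7. Minimum is 5 at row 1 (a leaves); pivot element 1/5.
Divide row 1 by 1/5; eliminate column d from the other rows.
Row 2 update in column RHS: 24 − (7/5)·5 = 17.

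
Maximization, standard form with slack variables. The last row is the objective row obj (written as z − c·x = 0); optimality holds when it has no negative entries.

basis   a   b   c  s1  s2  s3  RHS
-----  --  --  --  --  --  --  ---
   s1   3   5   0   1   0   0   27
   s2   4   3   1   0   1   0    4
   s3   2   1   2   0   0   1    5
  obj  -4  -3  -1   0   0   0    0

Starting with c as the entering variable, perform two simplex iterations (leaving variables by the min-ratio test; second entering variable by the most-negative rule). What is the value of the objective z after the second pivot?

4

Ratio test on column c — row 1: entry 0 ≤ 0; row 2: 4/1 = 4; row 3: 5/2 = 5/2. Minimum is 5/2 at row 3 (s3 leaves); pivot element 2.
Pivot on row 3; the obj-row RHS becomes 0 − (-1)·(5/2) = 5/2.
Next entering variable (most negative obj-row entry -3): a.
Ratio test on column a — row 1: 27/3 = 9; row 2: (3/2)/3 = 1/2; row 3: (5/2)/1 = 5/2. Minimum is 1/2 at row 2 (s2 leaves); pivot element 3.
After the second pivot the obj-row RHS is 5/2 − (-3)·(1/2) = 4.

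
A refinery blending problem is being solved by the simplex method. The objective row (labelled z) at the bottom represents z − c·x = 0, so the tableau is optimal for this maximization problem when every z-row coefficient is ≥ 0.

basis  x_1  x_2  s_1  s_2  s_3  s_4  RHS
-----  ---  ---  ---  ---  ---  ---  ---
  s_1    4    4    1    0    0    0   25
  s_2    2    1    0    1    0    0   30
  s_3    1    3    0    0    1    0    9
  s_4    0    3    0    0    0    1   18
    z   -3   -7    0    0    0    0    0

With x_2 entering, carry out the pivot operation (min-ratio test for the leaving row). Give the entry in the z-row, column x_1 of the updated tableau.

Ratio test on column x_2 — row 1: 25/4 = 25/4; row 2: 30/1 = 30; row 3: 9/3 = 3; row 4: 18/3 = 6. Minimum is 3 at row 3 (s_3 leaves); pivot element 3.
Divide row 3 by 3; eliminate column x_2 from the other rows.
z-row update in column x_1: -3 − (-7)·(1/3) = -2/3.

-2/3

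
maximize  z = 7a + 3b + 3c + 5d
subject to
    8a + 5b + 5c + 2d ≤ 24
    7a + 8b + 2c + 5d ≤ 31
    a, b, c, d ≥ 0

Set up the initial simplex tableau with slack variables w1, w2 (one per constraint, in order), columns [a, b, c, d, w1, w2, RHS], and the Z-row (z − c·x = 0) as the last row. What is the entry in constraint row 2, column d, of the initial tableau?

Constraint 2 has coefficient 5 on d.

5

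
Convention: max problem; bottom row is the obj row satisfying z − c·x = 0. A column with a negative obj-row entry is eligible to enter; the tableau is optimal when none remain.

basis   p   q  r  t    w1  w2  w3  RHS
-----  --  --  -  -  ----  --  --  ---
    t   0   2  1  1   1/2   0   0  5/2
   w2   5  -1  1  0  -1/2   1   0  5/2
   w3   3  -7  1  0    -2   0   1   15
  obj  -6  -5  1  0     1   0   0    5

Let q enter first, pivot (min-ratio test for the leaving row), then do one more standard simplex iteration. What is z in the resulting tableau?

63/4

Ratio test on column q — row 1: (5/2)/2 = 5/4; row 2: entry -1 ≤ 0; row 3: entry -7 ≤ 0. Minimum is 5/4 at row 1 (t leaves); pivot element 2.
Pivot on row 1; the obj-row RHS becomes 5 − (-5)·(5/4) = 45/4.
Next entering variable (most negative obj-row entry -6): p.
Ratio test on column p — row 1: entry 0 ≤ 0; row 2: (15/4)/5 = 3/4; row 3: (95/4)/3 = 95/12. Minimum is 3/4 at row 2 (w2 leaves); pivot element 5.
After the second pivot the obj-row RHS is 45/4 − (-6)·(3/4) = 63/4.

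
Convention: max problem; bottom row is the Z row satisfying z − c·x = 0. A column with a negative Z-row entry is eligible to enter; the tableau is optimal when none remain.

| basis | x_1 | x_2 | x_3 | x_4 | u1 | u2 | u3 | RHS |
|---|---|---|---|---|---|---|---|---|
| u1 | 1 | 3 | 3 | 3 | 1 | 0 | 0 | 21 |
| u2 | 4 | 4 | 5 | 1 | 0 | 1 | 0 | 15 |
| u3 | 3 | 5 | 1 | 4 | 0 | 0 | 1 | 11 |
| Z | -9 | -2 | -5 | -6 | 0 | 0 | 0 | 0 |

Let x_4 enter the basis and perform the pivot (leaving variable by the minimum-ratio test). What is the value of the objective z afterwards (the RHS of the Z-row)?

Ratio test on column x_4 — row 1: 21/3 = 7; row 2: 15/1 = 15; row 3: 11/4 = 11/4. Minimum is 11/4 at row 3 (u3 leaves); pivot element 4.
Pivot on row 3; the Z-row RHS becomes 0 − (-6)·(11/4) = 33/2.

33/2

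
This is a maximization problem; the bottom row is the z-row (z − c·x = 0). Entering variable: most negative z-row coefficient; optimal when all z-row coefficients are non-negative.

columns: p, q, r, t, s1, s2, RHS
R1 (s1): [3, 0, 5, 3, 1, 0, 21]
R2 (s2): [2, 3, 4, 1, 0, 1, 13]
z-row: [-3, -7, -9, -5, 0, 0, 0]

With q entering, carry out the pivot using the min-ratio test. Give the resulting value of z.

91/3

Ratio test on column q — row 1: entry 0 ≤ 0; row 2: 13/3 = 13/3. Minimum is 13/3 at row 2 (s2 leaves); pivot element 3.
Pivot on row 2; the z-row RHS becomes 0 − (-7)·(13/3) = 91/3.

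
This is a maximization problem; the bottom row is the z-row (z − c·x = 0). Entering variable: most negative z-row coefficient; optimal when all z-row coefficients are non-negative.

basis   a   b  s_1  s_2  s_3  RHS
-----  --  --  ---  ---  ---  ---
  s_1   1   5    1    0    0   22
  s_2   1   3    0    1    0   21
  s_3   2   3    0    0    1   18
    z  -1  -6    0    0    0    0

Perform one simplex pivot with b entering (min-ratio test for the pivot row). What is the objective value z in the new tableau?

Ratio test on column b — row 1: 22/5 = 22/5; row 2: 21/3 = 7; row 3: 18/3 = 6. Minimum is 22/5 at row 1 (s_1 leaves); pivot element 5.
Pivot on row 1; the z-row RHS becomes 0 − (-6)·(22/5) = 132/5.

132/5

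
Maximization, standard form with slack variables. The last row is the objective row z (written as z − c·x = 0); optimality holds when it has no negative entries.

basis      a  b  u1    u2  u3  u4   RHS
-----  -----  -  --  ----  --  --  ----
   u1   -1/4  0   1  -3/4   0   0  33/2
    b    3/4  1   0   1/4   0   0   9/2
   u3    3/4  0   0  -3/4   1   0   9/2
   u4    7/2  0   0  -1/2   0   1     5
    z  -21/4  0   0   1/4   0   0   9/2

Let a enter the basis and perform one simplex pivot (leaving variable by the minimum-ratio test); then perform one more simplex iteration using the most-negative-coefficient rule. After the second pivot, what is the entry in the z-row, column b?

Ratio test on column a — row 1: entry -1/4 ≤ 0; row 2: (9/2)/(3/4) = 6; row 3: (9/2)/(3/4) = 6; row 4: 5/(7/2) = 10/7. Minimum is 10/7 at row 4 (u4 leaves); pivot element 7/2.
Divide row 4 by 7/2; eliminate column a from the other rows.
Second iteration: most negative z-row entry is -1/2 in column u2, so u2 enters.
Ratio test on column u2 — row 1: entry -11/14 ≤ 0; row 2: (24/7)/(5/14) = 48/5; row 3: entry -9/14 ≤ 0; row 4: entry -1/7 ≤ 0. Minimum is 48/5 at row 2 (b leaves); pivot element 5/14.
Divide row 2 by 5/14; eliminate column u2 from the other rows.
After both pivots, the entry at the z-row, column b is 7/5.

7/5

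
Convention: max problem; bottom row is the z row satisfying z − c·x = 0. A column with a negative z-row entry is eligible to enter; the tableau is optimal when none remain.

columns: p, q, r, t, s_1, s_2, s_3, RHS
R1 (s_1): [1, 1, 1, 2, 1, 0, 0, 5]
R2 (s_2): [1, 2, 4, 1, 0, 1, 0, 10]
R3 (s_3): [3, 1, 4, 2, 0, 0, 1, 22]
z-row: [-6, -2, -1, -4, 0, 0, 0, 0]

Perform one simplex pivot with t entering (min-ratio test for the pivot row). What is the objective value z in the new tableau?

10

Ratio test on column t — row 1: 5/2 = 5/2; row 2: 10/1 = 10; row 3: 22/2 = 11. Minimum is 5/2 at row 1 (s_1 leaves); pivot element 2.
Pivot on row 1; the z-row RHS becomes 0 − (-4)·(5/2) = 10.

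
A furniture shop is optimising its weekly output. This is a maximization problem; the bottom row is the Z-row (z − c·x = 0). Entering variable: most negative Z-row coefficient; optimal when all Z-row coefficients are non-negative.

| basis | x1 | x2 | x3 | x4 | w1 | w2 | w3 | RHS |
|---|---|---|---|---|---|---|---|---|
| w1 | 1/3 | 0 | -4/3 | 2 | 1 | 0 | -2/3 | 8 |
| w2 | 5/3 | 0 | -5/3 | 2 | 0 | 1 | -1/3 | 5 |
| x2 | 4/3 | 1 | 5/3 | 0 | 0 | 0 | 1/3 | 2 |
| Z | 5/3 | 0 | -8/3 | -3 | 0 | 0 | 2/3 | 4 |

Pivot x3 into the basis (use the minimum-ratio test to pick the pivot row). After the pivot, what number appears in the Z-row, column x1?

Ratio test on column x3 — row 1: entry -4/3 ≤ 0; row 2: entry -5/3 ≤ 0; row 3: 2/(5/3) = 6/5. Minimum is 6/5 at row 3 (x2 leaves); pivot element 5/3.
Divide row 3 by 5/3; eliminate column x3 from the other rows.
Z-row update in column x1: 5/3 − (-8/3)·(4/5) = 19/5.

19/5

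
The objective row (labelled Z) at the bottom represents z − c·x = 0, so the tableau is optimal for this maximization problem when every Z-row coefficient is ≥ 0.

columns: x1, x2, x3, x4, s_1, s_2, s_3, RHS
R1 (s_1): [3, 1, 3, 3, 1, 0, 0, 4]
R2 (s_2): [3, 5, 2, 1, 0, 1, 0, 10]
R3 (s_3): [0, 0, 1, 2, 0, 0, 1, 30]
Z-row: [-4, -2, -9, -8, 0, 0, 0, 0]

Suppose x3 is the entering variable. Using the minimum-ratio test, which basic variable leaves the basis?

s_1

Column x3 entries and ratios — s_1: 4/3 = 4/3; s_2: 10/2 = 5; s_3: 30/1 = 30.
Smallest ratio is 4/3 in the row of s_1, so s_1 leaves.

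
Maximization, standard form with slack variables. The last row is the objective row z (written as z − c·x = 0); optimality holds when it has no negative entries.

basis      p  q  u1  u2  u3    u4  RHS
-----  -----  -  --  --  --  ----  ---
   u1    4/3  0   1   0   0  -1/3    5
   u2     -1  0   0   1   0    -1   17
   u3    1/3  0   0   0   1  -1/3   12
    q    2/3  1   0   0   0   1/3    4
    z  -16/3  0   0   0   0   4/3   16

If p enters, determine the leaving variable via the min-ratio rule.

Column p entries and ratios — u1: 5/(4/3) = 15/4; u2: -1 ≤ 0, skip; u3: 12/(1/3) = 36; q: 4/(2/3) = 6.
Smallest ratio is 15/4 in the row of u1, so u1 leaves.

u1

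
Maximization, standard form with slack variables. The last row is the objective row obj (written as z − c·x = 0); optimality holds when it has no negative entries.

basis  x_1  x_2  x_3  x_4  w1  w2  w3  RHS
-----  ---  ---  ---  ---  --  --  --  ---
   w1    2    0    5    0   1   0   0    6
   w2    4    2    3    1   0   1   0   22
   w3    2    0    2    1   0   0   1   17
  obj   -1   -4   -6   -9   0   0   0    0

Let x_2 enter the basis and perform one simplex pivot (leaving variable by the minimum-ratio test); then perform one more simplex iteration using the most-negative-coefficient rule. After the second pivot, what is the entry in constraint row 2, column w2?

1/2

Ratio test on column x_2 — row 1: entry 0 ≤ 0; row 2: 22/2 = 11; row 3: entry 0 ≤ 0. Minimum is 11 at row 2 (w2 leaves); pivot element 2.
Divide row 2 by 2; eliminate column x_2 from the other rows.
Second iteration: most negative obj-row entry is -7 in column x_4, so x_4 enters.
Ratio test on column x_4 — row 1: entry 0 ≤ 0; row 2: 11/(1/2) = 22; row 3: 17/1 = 17. Minimum is 17 at row 3 (w3 leaves); pivot element 1.
Divide row 3 by 1; eliminate column x_4 from the other rows.
After both pivots, the entry at constraint row 2, column w2 is 1/2.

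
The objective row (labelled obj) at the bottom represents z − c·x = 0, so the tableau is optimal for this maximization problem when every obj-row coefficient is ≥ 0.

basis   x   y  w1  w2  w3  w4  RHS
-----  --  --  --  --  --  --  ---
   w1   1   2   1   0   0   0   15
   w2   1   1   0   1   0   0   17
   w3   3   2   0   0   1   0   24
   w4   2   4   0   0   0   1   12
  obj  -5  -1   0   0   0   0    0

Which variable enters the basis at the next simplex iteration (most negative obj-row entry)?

x

Negative obj-row entries: x: -5, y: -1.
The most negative is -5 in column x, so x enters.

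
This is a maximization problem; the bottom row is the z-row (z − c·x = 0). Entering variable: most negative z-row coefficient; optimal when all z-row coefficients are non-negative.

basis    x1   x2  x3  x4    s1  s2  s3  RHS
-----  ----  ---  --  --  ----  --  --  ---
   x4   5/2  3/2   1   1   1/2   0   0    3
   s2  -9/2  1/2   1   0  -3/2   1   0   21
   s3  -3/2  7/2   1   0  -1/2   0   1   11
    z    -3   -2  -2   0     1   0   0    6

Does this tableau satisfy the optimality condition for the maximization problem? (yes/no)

no

The z-row has a negative entry -3 in column x1, so it is not optimal.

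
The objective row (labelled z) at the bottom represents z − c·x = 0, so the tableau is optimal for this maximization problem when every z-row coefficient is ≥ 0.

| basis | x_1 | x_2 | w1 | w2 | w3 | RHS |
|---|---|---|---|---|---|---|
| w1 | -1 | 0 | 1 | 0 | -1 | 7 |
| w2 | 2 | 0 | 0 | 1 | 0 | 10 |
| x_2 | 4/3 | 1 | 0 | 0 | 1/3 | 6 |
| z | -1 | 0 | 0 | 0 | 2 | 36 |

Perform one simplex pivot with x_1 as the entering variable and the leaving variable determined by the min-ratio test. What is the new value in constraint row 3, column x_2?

Ratio test on column x_1 — row 1: entry -1 ≤ 0; row 2: 10/2 = 5; row 3: 6/(4/3) = 9/2. Minimum is 9/2 at row 3 (x_2 leaves); pivot element 4/3.
Divide row 3 by 4/3; eliminate column x_1 from the other rows.
In the new row 3, the x_2 entry is the old entry divided by the pivot: 1/(4/3) = 3/4.

3/4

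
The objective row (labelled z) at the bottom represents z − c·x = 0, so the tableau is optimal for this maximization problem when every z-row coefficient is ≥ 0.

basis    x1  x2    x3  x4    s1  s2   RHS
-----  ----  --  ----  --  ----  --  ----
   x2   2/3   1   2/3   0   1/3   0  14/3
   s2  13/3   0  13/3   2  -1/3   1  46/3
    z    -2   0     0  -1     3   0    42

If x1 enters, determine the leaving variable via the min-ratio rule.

s2

Column x1 entries and ratios — x2: (14/3)/(2/3) = 7; s2: (46/3)/(13/3) = 46/13.
Smallest ratio is 46/13 in the row of s2, so s2 leaves.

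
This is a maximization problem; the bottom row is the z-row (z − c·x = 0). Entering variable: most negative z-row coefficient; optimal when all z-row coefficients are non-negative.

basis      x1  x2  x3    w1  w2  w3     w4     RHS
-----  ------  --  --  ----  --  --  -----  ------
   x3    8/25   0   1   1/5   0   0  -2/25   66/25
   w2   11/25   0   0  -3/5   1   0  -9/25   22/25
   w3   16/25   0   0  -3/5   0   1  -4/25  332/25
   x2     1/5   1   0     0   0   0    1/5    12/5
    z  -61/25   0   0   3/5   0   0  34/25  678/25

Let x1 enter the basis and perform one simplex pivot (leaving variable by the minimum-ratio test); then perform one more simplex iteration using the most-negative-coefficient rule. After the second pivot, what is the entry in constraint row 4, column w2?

Ratio test on column x1 — row 1: (66/25)/(8/25) = 33/4; row 2: (22/25)/(11/25) = 2; row 3: (332/25)/(16/25) = 83/4; row 4: (12/5)/(1/5) = 12. Minimum is 2 at row 2 (w2 leaves); pivot element 11/25.
Divide row 2 by 11/25; eliminate column x1 from the other rows.
Second iteration: most negative z-row entry is -30/11 in column w1, so w1 enters.
Ratio test on column w1 — row 1: 2/(7/11) = 22/7; row 2: entry -15/11 ≤ 0; row 3: 12/(3/11) = 44; row 4: 2/(3/11) = 22/3. Minimum is 22/7 at row 1 (x3 leaves); pivot element 7/11.
Divide row 1 by 7/11; eliminate column w1 from the other rows.
After both pivots, the entry at constraint row 4, column w2 is -1/7.

-1/7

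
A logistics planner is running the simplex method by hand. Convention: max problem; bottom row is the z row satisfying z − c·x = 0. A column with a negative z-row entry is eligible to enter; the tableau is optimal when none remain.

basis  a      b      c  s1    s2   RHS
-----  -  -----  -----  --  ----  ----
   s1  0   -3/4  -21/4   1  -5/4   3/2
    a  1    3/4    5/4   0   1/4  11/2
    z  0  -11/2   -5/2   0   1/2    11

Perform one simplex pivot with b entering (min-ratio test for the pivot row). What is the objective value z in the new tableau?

Ratio test on column b — row 1: entry -3/4 ≤ 0; row 2: (11/2)/(3/4) = 22/3. Minimum is 22/3 at row 2 (a leaves); pivot element 3/4.
Pivot on row 2; the z-row RHS becomes 11 − (-11/2)·(22/3) = 154/3.

154/3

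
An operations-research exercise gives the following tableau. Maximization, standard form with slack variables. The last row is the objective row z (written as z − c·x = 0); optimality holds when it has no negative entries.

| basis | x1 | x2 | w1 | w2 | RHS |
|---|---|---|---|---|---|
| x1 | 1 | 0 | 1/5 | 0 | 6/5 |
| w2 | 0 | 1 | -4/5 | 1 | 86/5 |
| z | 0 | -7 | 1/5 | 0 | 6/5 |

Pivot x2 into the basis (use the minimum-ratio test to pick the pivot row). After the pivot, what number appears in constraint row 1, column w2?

Ratio test on column x2 — row 1: entry 0 ≤ 0; row 2: (86/5)/1 = 86/5. Minimum is 86/5 at row 2 (w2 leaves); pivot element 1.
Divide row 2 by 1; eliminate column x2 from the other rows.
Row 1 update in column w2: 0 − 0·1 = 0.

0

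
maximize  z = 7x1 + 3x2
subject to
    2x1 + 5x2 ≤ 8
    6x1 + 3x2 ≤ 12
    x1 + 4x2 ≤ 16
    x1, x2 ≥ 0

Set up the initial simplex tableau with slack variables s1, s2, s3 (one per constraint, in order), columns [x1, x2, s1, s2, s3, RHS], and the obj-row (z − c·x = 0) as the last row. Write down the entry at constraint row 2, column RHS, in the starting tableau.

The RHS of constraint 2 is b_2 = 12.

12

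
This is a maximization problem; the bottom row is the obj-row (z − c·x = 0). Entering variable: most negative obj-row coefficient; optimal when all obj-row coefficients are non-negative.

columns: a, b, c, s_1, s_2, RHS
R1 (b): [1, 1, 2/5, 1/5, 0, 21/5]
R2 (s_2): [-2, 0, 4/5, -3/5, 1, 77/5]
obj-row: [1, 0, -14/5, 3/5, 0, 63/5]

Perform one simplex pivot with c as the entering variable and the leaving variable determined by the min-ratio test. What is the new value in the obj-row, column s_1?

2

Ratio test on column c — row 1: (21/5)/(2/5) = 21/2; row 2: (77/5)/(4/5) = 77/4. Minimum is 21/2 at row 1 (b leaves); pivot element 2/5.
Divide row 1 by 2/5; eliminate column c from the other rows.
obj-row update in column s_1: 3/5 − (-14/5)·(1/2) = 2.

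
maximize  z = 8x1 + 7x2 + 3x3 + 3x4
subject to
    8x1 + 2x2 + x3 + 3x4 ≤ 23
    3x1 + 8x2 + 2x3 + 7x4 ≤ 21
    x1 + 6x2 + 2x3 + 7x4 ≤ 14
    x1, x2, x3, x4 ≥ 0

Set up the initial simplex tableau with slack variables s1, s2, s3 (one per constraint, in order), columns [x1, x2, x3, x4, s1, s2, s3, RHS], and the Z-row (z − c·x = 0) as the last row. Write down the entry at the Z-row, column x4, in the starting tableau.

The Z-row carries the negated objective coefficients: the x4 entry is -3.

-3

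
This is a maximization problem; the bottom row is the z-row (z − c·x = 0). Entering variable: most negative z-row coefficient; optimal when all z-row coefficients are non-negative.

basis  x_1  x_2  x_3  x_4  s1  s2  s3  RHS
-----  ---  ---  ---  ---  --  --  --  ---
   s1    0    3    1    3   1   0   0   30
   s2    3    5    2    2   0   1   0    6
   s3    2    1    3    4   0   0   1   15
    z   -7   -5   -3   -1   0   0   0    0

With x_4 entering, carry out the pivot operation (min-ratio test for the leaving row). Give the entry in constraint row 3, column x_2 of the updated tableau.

Ratio test on column x_4 — row 1: 30/3 = 10; row 2: 6/2 = 3; row 3: 15/4 = 15/4. Minimum is 3 at row 2 (s2 leaves); pivot element 2.
Divide row 2 by 2; eliminate column x_4 from the other rows.
Row 3 update in column x_2: 1 − 4·(5/2) = -9.

-9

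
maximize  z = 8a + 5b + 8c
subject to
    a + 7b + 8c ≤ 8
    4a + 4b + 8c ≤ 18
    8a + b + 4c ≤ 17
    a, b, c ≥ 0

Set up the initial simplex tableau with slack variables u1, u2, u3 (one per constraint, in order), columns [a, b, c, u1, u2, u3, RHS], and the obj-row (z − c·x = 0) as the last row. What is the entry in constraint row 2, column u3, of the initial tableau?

0

Slack u3 belongs to constraint 3; its column is the unit vector e_3, so the entry in row 2 is 0.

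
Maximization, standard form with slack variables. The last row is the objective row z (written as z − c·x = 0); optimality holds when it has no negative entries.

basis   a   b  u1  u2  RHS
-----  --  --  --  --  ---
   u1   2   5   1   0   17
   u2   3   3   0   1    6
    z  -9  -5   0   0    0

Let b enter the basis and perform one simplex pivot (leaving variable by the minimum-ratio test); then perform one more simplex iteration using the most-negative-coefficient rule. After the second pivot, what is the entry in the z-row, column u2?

3

Ratio test on column b — row 1: 17/5 = 17/5; row 2: 6/3 = 2. Minimum is 2 at row 2 (u2 leaves); pivot element 3.
Divide row 2 by 3; eliminate column b from the other rows.
Second iteration: most negative z-row entry is -4 in column a, so a enters.
Ratio test on column a — row 1: entry -3 ≤ 0; row 2: 2/1 = 2. Minimum is 2 at row 2 (b leaves); pivot element 1.
Divide row 2 by 1; eliminate column a from the other rows.
After both pivots, the entry at the z-row, column u2 is 3.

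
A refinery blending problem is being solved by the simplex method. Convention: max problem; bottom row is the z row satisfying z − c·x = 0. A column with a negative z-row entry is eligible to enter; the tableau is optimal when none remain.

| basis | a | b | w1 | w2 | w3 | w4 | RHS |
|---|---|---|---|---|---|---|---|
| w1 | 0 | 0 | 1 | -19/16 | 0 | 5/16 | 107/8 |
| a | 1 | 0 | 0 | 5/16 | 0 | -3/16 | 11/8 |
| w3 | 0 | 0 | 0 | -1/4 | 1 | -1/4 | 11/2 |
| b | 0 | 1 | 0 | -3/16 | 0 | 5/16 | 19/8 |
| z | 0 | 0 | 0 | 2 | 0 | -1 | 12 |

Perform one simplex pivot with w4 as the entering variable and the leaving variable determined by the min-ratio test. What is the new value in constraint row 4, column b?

Ratio test on column w4 — row 1: (107/8)/(5/16) = 214/5; row 2: entry -3/16 ≤ 0; row 3: entry -1/4 ≤ 0; row 4: (19/8)/(5/16) = 38/5. Minimum is 38/5 at row 4 (b leaves); pivot element 5/16.
Divide row 4 by 5/16; eliminate column w4 from the other rows.
In the new row 4, the b entry is the old entry divided by the pivot: 1/(5/16) = 16/5.

16/5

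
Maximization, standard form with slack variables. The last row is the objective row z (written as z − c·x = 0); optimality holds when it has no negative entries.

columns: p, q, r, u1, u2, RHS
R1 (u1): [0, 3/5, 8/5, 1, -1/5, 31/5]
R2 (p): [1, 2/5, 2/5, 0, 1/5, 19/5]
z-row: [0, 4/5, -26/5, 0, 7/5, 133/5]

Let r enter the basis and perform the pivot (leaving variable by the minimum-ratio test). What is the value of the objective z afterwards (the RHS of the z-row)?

Ratio test on column r — row 1: (31/5)/(8/5) = 31/8; row 2: (19/5)/(2/5) = 19/2. Minimum is 31/8 at row 1 (u1 leaves); pivot element 8/5.
Pivot on row 1; the z-row RHS becomes 133/5 − (-26/5)·(31/8) = 187/4.

187/4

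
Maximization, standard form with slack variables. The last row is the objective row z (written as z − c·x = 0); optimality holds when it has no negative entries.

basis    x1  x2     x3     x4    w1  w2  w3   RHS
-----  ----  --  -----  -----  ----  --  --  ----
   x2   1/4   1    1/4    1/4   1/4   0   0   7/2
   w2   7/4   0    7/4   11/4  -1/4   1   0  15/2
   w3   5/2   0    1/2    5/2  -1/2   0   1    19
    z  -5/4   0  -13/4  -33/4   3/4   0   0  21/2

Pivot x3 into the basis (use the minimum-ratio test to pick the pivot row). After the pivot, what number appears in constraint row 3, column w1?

-3/7

Ratio test on column x3 — row 1: (7/2)/(1/4) = 14; row 2: (15/2)/(7/4) = 30/7; row 3: 19/(1/2) = 38. Minimum is 30/7 at row 2 (w2 leaves); pivot element 7/4.
Divide row 2 by 7/4; eliminate column x3 from the other rows.
Row 3 update in column w1: -1/2 − (1/2)·(-1/7) = -3/7.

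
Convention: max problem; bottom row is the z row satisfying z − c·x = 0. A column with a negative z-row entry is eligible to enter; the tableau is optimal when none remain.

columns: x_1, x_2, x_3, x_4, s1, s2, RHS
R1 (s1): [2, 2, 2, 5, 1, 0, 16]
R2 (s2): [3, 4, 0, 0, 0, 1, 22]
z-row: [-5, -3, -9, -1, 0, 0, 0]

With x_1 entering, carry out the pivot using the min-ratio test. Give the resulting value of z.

110/3

Ratio test on column x_1 — row 1: 16/2 = 8; row 2: 22/3 = 22/3. Minimum is 22/3 at row 2 (s2 leaves); pivot element 3.
Pivot on row 2; the z-row RHS becomes 0 − (-5)·(22/3) = 110/3.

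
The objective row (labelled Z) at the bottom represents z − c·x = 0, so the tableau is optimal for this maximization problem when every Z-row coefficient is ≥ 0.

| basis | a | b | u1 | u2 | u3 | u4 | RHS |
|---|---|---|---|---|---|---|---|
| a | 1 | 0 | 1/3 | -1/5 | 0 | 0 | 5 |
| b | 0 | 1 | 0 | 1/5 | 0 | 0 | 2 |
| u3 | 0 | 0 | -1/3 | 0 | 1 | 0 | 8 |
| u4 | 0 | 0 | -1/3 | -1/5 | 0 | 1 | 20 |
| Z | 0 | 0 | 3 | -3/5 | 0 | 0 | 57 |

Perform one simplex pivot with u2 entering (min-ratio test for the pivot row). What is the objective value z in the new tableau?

63

Ratio test on column u2 — row 1: entry -1/5 ≤ 0; row 2: 2/(1/5) = 10; row 3: entry 0 ≤ 0; row 4: entry -1/5 ≤ 0. Minimum is 10 at row 2 (b leaves); pivot element 1/5.
Pivot on row 2; the Z-row RHS becomes 57 − (-3/5)·10 = 63.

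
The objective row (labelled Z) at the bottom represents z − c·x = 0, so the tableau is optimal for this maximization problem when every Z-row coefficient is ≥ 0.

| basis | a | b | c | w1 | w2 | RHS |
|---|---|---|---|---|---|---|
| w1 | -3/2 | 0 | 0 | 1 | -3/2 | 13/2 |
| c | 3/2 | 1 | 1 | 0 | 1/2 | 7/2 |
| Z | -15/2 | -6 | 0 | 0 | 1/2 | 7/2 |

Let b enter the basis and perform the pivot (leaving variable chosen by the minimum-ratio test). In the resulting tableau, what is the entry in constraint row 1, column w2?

-3/2

Ratio test on column b — row 1: entry 0 ≤ 0; row 2: (7/2)/1 = 7/2. Minimum is 7/2 at row 2 (c leaves); pivot element 1.
Divide row 2 by 1; eliminate column b from the other rows.
Row 1 update in column w2: -3/2 − 0·(1/2) = -3/2.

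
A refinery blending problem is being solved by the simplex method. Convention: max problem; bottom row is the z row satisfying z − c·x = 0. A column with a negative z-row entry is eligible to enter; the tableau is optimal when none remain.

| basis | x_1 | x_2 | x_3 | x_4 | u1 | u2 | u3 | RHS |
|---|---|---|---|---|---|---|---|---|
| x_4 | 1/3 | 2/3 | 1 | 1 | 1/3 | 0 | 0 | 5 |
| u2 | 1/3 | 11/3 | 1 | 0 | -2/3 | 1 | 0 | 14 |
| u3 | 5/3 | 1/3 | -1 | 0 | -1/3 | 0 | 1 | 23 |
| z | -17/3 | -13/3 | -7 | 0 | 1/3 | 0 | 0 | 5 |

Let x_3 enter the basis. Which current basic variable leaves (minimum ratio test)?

Column x_3 entries and ratios — x_4: 5/1 = 5; u2: 14/1 = 14; u3: -1 ≤ 0, skip.
Smallest ratio is 5 in the row of x_4, so x_4 leaves.

x_4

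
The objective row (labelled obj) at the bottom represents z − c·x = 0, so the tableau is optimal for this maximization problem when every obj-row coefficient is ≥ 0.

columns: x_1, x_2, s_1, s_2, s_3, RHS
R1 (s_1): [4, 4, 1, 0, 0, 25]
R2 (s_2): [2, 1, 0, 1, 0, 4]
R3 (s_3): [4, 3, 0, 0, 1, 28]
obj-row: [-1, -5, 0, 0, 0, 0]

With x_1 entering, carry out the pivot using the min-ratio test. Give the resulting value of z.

2

Ratio test on column x_1 — row 1: 25/4 = 25/4; row 2: 4/2 = 2; row 3: 28/4 = 7. Minimum is 2 at row 2 (s_2 leaves); pivot element 2.
Pivot on row 2; the obj-row RHS becomes 0 − (-1)·2 = 2.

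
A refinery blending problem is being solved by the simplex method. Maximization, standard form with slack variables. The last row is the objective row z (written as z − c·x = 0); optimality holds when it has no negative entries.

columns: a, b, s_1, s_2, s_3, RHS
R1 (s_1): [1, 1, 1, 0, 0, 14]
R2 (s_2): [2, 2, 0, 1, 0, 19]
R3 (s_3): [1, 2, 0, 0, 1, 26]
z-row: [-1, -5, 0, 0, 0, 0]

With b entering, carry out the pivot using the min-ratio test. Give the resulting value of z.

Ratio test on column b — row 1: 14/1 = 14; row 2: 19/2 = 19/2; row 3: 26/2 = 13. Minimum is 19/2 at row 2 (s_2 leaves); pivot element 2.
Pivot on row 2; the z-row RHS becomes 0 − (-5)·(19/2) = 95/2.

95/2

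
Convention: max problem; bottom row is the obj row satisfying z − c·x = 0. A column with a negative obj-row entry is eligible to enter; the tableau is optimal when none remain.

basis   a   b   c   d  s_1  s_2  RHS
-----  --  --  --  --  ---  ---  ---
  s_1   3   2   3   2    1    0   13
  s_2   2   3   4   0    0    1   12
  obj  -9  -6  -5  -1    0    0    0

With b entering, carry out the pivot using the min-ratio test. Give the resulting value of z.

Ratio test on column b — row 1: 13/2 = 13/2; row 2: 12/3 = 4. Minimum is 4 at row 2 (s_2 leaves); pivot element 3.
Pivot on row 2; the obj-row RHS becomes 0 − (-6)·4 = 24.

24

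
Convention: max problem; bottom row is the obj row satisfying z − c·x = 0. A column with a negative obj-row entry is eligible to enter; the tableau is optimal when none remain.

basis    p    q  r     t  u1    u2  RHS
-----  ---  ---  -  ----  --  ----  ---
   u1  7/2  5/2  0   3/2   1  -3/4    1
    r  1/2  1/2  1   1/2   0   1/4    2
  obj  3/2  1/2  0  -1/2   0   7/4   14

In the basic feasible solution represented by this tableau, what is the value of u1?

u1 is basic (row 1); its value is the RHS of that row, 1.

1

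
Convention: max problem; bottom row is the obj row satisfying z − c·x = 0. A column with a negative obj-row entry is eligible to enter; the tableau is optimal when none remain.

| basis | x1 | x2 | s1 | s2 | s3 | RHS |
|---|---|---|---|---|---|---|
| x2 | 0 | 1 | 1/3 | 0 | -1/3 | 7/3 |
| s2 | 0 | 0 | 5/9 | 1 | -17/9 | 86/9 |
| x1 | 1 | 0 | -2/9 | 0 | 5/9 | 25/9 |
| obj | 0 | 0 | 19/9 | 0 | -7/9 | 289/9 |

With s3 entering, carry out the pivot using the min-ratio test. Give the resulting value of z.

36

Ratio test on column s3 — row 1: entry -1/3 ≤ 0; row 2: entry -17/9 ≤ 0; row 3: (25/9)/(5/9) = 5. Minimum is 5 at row 3 (x1 leaves); pivot element 5/9.
Pivot on row 3; the obj-row RHS becomes 289/9 − (-7/9)·5 = 36.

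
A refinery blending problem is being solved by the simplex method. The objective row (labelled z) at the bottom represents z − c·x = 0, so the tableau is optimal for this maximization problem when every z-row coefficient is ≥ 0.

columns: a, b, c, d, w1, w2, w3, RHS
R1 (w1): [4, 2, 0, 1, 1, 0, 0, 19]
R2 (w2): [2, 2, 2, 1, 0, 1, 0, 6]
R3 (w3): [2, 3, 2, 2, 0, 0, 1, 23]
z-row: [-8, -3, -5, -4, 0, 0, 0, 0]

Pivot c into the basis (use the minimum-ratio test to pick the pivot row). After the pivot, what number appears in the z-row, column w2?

Ratio test on column c — row 1: entry 0 ≤ 0; row 2: 6/2 = 3; row 3: 23/2 = 23/2. Minimum is 3 at row 2 (w2 leaves); pivot element 2.
Divide row 2 by 2; eliminate column c from the other rows.
z-row update in column w2: 0 − (-5)·(1/2) = 5/2.

5/2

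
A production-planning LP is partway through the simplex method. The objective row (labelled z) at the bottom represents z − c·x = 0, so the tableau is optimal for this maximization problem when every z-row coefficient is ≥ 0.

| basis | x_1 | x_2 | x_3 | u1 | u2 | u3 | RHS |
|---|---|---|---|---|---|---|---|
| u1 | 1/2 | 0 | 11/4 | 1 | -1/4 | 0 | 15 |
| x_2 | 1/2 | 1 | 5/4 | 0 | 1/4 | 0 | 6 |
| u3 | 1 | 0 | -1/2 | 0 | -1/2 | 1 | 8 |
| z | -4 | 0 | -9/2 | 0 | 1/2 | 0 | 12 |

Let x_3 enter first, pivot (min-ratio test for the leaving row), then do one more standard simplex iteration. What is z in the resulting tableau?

Ratio test on column x_3 — row 1: 15/(11/4) = 60/11; row 2: 6/(5/4) = 24/5; row 3: entry -1/2 ≤ 0. Minimum is 24/5 at row 2 (x_2 leaves); pivot element 5/4.
Pivot on row 2; the z-row RHS becomes 12 − (-9/2)·(24/5) = 168/5.
Next entering variable (most negative z-row entry -11/5): x_1.
Ratio test on column x_1 — row 1: entry -3/5 ≤ 0; row 2: (24/5)/(2/5) = 12; row 3: (52/5)/(6/5) = 26/3. Minimum is 26/3 at row 3 (u3 leaves); pivot element 6/5.
After the second pivot the z-row RHS is 168/5 − (-11/5)·(26/3) = 158/3.

158/3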